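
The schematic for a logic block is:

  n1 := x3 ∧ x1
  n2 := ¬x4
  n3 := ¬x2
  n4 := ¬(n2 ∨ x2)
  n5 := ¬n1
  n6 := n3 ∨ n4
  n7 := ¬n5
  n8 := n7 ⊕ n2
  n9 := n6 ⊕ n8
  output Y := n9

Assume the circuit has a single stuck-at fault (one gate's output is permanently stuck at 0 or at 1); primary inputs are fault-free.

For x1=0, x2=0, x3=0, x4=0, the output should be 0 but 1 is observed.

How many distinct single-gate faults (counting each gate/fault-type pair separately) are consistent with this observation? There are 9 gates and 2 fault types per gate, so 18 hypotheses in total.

Fault-free: n1=0, n2=1, n3=1, n4=0, n5=1, n6=1, n7=0, n8=1, n9=0 → 0. Observed 1.
  n1: stuck-at-1 ✓; others ✗
  n2: stuck-at-0 ✓; others ✗
  n3: stuck-at-0 ✓; others ✗
  n4: none of the 2 fault types match ✗
  n5: stuck-at-0 ✓; others ✗
  n6: stuck-at-0 ✓; others ✗
  n7: stuck-at-1 ✓; others ✗
  n8: stuck-at-0 ✓; others ✗
  n9: stuck-at-1 ✓; others ✗
Consistent faults: {n1 stuck-at-1, n2 stuck-at-0, n3 stuck-at-0, n5 stuck-at-0, n6 stuck-at-0, n7 stuck-at-1, n8 stuck-at-0, n9 stuck-at-1} — 8 in all.

8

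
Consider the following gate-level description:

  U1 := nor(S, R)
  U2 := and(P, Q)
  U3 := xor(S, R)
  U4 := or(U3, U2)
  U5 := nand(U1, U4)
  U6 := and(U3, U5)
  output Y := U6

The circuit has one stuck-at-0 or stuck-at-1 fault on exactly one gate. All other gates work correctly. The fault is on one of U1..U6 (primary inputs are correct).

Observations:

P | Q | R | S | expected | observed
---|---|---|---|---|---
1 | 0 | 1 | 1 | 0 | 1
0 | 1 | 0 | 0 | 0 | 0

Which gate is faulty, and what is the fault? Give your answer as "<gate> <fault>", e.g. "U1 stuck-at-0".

U3 stuck-at-1

Fault-free values for test 1 (P=1, Q=0, R=1, S=1): U1=0, U2=0, U3=0, U4=0, U5=1, U6=0, giving Y=0. Observed 1.
Test 1: faults giving observed 1 are {U3 stuck-at-1, U6 stuck-at-1}.
Test 2 (P=0, Q=1, R=0, S=0): fault-free U1=1, U2=0, U3=0, U4=0, U5=1, U6=0 → 0; observed 0. Eliminates U6 stuck-at-1.
Only U3 stuck-at-1 is consistent with every test.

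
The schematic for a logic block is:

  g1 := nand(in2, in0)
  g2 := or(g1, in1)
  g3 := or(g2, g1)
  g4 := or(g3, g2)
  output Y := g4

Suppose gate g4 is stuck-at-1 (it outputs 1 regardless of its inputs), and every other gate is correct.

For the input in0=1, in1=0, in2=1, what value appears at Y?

1

Propagate with g4 forced: g1=0, g2=0, g3=0, g4=1 [stuck-at-1].
So Y = 1. (Without the fault it would be 0.)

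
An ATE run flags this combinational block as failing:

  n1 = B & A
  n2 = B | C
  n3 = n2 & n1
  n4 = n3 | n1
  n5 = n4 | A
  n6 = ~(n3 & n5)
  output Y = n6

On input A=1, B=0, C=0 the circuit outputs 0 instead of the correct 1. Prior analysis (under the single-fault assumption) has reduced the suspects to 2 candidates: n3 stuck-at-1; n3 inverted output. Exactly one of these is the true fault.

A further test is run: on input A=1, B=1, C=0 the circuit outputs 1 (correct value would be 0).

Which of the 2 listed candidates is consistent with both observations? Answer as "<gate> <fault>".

Evaluate each candidate on input A=1, B=1, C=0:
  n3 stuck-at-1: n1=1, n2=1, n3=1 [stuck-at-1], n4=1, n5=1, n6=0 → 0 — eliminated
  n3 inverted output: n1=1, n2=1, n3=0 [inverted output], n4=1, n5=1, n6=1 → 1 — matches
Only n3 inverted output reproduces the observed 1.

n3 inverted output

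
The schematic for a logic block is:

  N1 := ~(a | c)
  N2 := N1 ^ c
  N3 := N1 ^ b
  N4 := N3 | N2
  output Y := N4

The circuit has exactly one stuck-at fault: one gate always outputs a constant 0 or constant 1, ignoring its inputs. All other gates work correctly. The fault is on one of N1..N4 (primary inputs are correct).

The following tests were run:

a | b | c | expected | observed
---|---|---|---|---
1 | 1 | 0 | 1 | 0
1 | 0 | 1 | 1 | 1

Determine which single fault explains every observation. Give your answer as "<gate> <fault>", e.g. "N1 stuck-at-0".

N3 stuck-at-0

Fault-free values for test 1 (a=1, b=1, c=0): N1=0, N2=0, N3=1, N4=1, giving Y=1. Observed 0.
Test 1: faults giving observed 0 are {N3 stuck-at-0, N4 stuck-at-0}.
Test 2 (a=1, b=0, c=1): fault-free N1=0, N2=1, N3=0, N4=1 → 1; observed 1. Eliminates N4 stuck-at-0.
Only N3 stuck-at-0 is consistent with every test.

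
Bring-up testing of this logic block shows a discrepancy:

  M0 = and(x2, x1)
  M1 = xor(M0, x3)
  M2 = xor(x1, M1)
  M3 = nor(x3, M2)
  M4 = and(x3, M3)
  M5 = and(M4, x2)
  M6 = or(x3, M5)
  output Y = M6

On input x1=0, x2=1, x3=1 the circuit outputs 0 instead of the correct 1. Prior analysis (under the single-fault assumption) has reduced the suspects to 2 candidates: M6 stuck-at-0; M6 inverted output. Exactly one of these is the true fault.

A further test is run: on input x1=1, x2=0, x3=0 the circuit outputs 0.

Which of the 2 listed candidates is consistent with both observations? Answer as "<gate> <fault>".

M6 stuck-at-0

Evaluate each candidate on input x1=1, x2=0, x3=0:
  M6 stuck-at-0: M0=0, M1=0, M2=1, M3=0, M4=0, M5=0, M6=0 [stuck-at-0] → 0 — matches
  M6 inverted output: M0=0, M1=0, M2=1, M3=0, M4=0, M5=0, M6=1 [inverted output] → 1 — eliminated
Only M6 stuck-at-0 reproduces the observed 0.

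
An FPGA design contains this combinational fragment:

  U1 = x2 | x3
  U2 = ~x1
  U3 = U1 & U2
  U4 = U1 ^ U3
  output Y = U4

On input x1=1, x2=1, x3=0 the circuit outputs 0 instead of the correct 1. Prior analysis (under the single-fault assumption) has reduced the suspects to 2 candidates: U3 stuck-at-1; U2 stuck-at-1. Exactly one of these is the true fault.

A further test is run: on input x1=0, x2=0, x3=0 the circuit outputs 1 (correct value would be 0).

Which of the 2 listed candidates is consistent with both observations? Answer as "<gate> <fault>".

U3 stuck-at-1

Evaluate each candidate on input x1=0, x2=0, x3=0:
  U3 stuck-at-1: U1=0, U2=1, U3=1 [stuck-at-1], U4=1 → 1 — matches
  U2 stuck-at-1: U1=0, U2=1 [stuck-at-1], U3=0, U4=0 → 0 — eliminated
Only U3 stuck-at-1 reproduces the observed 1.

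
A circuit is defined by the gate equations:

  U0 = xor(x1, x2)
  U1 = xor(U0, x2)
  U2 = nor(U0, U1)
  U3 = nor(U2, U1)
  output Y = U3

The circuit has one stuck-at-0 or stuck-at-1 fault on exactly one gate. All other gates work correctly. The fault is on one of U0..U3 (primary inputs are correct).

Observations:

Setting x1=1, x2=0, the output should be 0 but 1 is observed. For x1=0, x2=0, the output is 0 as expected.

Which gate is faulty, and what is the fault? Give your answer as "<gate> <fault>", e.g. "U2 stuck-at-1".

Fault-free values for test 1 (x1=1, x2=0): U0=1, U1=1, U2=0, U3=0, giving Y=0. Observed 1.
Test 1: faults giving observed 1 are {U1 stuck-at-0, U3 stuck-at-1}.
Test 2 (x1=0, x2=0): fault-free U0=0, U1=0, U2=1, U3=0 → 0; observed 0. Eliminates U3 stuck-at-1.
Only U1 stuck-at-0 is consistent with every test.

U1 stuck-at-0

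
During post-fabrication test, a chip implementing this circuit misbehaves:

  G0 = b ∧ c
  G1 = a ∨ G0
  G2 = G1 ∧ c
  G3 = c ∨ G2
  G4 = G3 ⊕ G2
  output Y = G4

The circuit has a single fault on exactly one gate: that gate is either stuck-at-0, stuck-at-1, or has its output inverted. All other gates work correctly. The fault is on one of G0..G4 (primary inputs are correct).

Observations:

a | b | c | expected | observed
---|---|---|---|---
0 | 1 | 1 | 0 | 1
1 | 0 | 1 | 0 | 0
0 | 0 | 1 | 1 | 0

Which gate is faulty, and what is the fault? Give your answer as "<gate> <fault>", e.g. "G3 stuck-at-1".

G0 inverted output

Fault-free values for test 1 (a=0, b=1, c=1): G0=1, G1=1, G2=1, G3=1, G4=0, giving Y=0. Observed 1.
Test 1: faults giving observed 1 are {G0 stuck-at-0, G0 inverted output, G1 stuck-at-0, G1 inverted output, G2 stuck-at-0, G2 inverted output, G3 stuck-at-0, G3 inverted output, G4 stuck-at-1, G4 inverted output}.
Test 2 (a=1, b=0, c=1): fault-free G0=0, G1=1, G2=1, G3=1, G4=0 → 0; observed 0. Eliminates G1 stuck-at-0, G1 inverted output, G2 stuck-at-0, G2 inverted output, G3 stuck-at-0, G3 inverted output, G4 stuck-at-1, G4 inverted output.
Test 3 (a=0, b=0, c=1): fault-free G0=0, G1=0, G2=0, G3=1, G4=1 → 1; observed 0. Eliminates G0 stuck-at-0.
Only G0 inverted output is consistent with every test.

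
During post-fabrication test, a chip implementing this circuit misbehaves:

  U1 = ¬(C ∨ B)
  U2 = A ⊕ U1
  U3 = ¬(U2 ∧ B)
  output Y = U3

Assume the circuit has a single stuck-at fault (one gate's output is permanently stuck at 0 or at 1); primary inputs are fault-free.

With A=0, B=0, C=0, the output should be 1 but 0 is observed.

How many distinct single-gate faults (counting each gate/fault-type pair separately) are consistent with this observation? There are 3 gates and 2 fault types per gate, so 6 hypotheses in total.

1

Fault-free: U1=1, U2=1, U3=1 → 1. Observed 0.
  U1 stuck-at-0: output 1 ✗
  U1 stuck-at-1: output 1 ✗
  U2 stuck-at-0: output 1 ✗
  U2 stuck-at-1: output 1 ✗
  U3 stuck-at-0: output 0 ✓
  U3 stuck-at-1: output 1 ✗
Consistent faults: {U3 stuck-at-0} — 1 in all.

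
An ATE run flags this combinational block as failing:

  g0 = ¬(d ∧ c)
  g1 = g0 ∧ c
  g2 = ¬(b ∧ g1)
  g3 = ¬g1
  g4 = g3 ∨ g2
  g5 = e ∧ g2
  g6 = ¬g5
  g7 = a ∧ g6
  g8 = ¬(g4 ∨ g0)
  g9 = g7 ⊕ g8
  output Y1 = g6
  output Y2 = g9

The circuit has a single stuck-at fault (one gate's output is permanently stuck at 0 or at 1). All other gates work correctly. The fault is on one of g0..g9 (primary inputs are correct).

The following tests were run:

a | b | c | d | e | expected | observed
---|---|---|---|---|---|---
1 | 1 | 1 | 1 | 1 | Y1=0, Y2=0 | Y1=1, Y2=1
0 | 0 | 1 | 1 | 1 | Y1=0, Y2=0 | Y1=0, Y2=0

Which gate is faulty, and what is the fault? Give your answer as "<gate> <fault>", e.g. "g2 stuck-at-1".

g0 stuck-at-1

Fault-free values for test 1 (a=1, b=1, c=1, d=1, e=1): g0=0, g1=0, g2=1, g3=1, g4=1, g5=1, g6=0, g7=0, g8=0, g9=0, giving Y1=0, Y2=0. Observed Y1=1, Y2=1.
Test 1: faults giving observed Y1=1, Y2=1 are {g0 stuck-at-1, g2 stuck-at-0, g5 stuck-at-0, g6 stuck-at-1}.
Test 2 (a=0, b=0, c=1, d=1, e=1): fault-free g0=0, g1=0, g2=1, g3=1, g4=1, g5=1, g6=0, g7=0, g8=0, g9=0 → Y1=0, Y2=0; observed Y1=0, Y2=0. Eliminates g2 stuck-at-0, g5 stuck-at-0, g6 stuck-at-1.
Only g0 stuck-at-1 is consistent with every test.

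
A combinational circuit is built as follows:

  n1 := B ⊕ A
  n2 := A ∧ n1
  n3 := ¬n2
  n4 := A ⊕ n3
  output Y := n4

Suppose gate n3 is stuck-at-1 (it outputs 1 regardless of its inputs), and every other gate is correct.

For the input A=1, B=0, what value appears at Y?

Propagate with n3 forced: n1=1, n2=1, n3=1 [stuck-at-1], n4=0.
So Y = 0. (Without the fault it would be 1.)

0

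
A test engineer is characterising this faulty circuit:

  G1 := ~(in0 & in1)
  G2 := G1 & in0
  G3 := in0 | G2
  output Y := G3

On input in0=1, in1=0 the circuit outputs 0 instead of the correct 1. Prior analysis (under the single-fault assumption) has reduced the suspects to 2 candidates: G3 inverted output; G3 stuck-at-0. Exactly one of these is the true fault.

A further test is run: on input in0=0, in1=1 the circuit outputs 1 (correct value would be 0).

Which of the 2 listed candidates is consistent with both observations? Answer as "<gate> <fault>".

Evaluate each candidate on input in0=0, in1=1:
  G3 inverted output: G1=1, G2=0, G3=1 [inverted output] → 1 — matches
  G3 stuck-at-0: G1=1, G2=0, G3=0 [stuck-at-0] → 0 — eliminated
Only G3 inverted output reproduces the observed 1.

G3 inverted output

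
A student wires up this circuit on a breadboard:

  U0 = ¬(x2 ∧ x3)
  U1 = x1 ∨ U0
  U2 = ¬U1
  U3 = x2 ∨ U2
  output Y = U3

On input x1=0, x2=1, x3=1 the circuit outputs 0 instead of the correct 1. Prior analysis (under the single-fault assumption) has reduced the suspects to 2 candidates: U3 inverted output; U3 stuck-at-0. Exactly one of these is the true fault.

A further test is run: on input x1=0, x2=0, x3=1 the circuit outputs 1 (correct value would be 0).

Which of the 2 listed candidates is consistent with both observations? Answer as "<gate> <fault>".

Evaluate each candidate on input x1=0, x2=0, x3=1:
  U3 inverted output: U0=1, U1=1, U2=0, U3=1 [inverted output] → 1 — matches
  U3 stuck-at-0: U0=1, U1=1, U2=0, U3=0 [stuck-at-0] → 0 — eliminated
Only U3 inverted output reproduces the observed 1.

U3 inverted output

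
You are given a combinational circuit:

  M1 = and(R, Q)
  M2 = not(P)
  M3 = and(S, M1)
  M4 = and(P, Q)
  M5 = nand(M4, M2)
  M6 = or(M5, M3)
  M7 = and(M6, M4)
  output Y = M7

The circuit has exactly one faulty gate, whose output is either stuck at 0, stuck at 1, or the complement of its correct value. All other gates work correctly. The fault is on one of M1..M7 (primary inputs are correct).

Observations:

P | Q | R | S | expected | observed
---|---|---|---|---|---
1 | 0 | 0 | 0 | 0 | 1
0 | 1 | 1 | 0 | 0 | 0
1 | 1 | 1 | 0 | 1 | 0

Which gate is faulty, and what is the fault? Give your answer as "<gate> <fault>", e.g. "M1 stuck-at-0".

Fault-free values for test 1 (P=1, Q=0, R=0, S=0): M1=0, M2=0, M3=0, M4=0, M5=1, M6=1, M7=0, giving Y=0. Observed 1.
Test 1: faults giving observed 1 are {M4 stuck-at-1, M4 inverted output, M7 stuck-at-1, M7 inverted output}.
Test 2 (P=0, Q=1, R=1, S=0): fault-free M1=1, M2=1, M3=0, M4=0, M5=1, M6=1, M7=0 → 0; observed 0. Eliminates M7 stuck-at-1, M7 inverted output.
Test 3 (P=1, Q=1, R=1, S=0): fault-free M1=1, M2=0, M3=0, M4=1, M5=1, M6=1, M7=1 → 1; observed 0. Eliminates M4 stuck-at-1.
Only M4 inverted output is consistent with every test.

M4 inverted output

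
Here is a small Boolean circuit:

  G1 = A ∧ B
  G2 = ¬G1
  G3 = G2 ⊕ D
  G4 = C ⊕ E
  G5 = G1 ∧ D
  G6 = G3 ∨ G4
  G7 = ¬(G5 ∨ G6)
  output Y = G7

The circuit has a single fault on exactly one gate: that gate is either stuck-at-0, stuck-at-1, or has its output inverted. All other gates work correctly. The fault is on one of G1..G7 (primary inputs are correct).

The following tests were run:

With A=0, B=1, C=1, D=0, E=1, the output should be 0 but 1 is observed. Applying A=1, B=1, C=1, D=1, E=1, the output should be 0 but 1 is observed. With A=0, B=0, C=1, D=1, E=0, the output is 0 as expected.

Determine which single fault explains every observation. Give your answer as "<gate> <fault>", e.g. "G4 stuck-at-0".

Fault-free values for test 1 (A=0, B=1, C=1, D=0, E=1): G1=0, G2=1, G3=1, G4=0, G5=0, G6=1, G7=0, giving Y=0. Observed 1.
Test 1: faults giving observed 1 are {G1 stuck-at-1, G1 inverted output, G2 stuck-at-0, G2 inverted output, G3 stuck-at-0, G3 inverted output, G6 stuck-at-0, G6 inverted output, G7 stuck-at-1, G7 inverted output}.
Test 2 (A=1, B=1, C=1, D=1, E=1): fault-free G1=1, G2=0, G3=1, G4=0, G5=1, G6=1, G7=0 → 0; observed 1. Eliminates G1 stuck-at-1, G2 stuck-at-0, G2 inverted output, G3 stuck-at-0, G3 inverted output, G6 stuck-at-0, G6 inverted output.
Test 3 (A=0, B=0, C=1, D=1, E=0): fault-free G1=0, G2=1, G3=0, G4=1, G5=0, G6=1, G7=0 → 0; observed 0. Eliminates G7 stuck-at-1, G7 inverted output.
Only G1 inverted output is consistent with every test.

G1 inverted output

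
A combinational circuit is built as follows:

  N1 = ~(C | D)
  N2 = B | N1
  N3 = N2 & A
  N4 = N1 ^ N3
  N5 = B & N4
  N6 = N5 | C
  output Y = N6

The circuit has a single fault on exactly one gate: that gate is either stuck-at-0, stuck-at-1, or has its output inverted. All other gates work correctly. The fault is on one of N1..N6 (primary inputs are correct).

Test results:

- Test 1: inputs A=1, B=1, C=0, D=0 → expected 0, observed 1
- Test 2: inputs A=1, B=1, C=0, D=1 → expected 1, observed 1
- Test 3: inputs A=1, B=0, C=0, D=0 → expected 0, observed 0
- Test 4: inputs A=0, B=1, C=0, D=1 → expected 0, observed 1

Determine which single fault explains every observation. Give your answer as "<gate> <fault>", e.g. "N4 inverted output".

N4 stuck-at-1

Fault-free values for test 1 (A=1, B=1, C=0, D=0): N1=1, N2=1, N3=1, N4=0, N5=0, N6=0, giving Y=0. Observed 1.
Test 1: faults giving observed 1 are {N1 stuck-at-0, N1 inverted output, N2 stuck-at-0, N2 inverted output, N3 stuck-at-0, N3 inverted output, N4 stuck-at-1, N4 inverted output, N5 stuck-at-1, N5 inverted output, N6 stuck-at-1, N6 inverted output}.
Test 2 (A=1, B=1, C=0, D=1): fault-free N1=0, N2=1, N3=1, N4=1, N5=1, N6=1 → 1; observed 1. Eliminates N1 inverted output, N2 stuck-at-0, N2 inverted output, N3 stuck-at-0, N3 inverted output, N4 inverted output, N5 inverted output, N6 inverted output.
Test 3 (A=1, B=0, C=0, D=0): fault-free N1=1, N2=1, N3=1, N4=0, N5=0, N6=0 → 0; observed 0. Eliminates N5 stuck-at-1, N6 stuck-at-1.
Test 4 (A=0, B=1, C=0, D=1): fault-free N1=0, N2=1, N3=0, N4=0, N5=0, N6=0 → 0; observed 1. Eliminates N1 stuck-at-0.
Only N4 stuck-at-1 is consistent with every test.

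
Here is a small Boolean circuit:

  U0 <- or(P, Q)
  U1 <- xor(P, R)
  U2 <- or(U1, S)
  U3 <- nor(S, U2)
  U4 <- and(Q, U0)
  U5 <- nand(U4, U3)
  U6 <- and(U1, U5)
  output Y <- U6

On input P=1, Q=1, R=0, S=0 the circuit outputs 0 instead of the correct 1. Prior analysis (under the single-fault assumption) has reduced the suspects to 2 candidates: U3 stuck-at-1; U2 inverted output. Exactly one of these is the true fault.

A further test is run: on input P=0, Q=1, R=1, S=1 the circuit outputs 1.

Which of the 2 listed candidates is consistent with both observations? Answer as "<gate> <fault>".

Evaluate each candidate on input P=0, Q=1, R=1, S=1:
  U3 stuck-at-1: U0=1, U1=1, U2=1, U3=1 [stuck-at-1], U4=1, U5=0, U6=0 → 0 — eliminated
  U2 inverted output: U0=1, U1=1, U2=0 [inverted output], U3=0, U4=1, U5=1, U6=1 → 1 — matches
Only U2 inverted output reproduces the observed 1.

U2 inverted output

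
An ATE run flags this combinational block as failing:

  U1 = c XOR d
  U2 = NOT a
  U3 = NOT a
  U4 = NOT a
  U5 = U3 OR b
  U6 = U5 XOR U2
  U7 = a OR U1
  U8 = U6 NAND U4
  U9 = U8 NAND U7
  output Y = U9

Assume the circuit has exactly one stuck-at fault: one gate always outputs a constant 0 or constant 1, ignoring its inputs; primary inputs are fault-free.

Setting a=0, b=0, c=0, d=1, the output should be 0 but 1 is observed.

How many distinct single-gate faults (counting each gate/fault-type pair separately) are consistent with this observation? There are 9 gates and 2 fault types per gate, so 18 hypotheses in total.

Fault-free: U1=1, U2=1, U3=1, U4=1, U5=1, U6=0, U7=1, U8=1, U9=0 → 0. Observed 1.
  U1: stuck-at-0 ✓; others ✗
  U2: stuck-at-0 ✓; others ✗
  U3: stuck-at-0 ✓; others ✗
  U4: none of the 2 fault types match ✗
  U5: stuck-at-0 ✓; others ✗
  U6: stuck-at-1 ✓; others ✗
  U7: stuck-at-0 ✓; others ✗
  U8: stuck-at-0 ✓; others ✗
  U9: stuck-at-1 ✓; others ✗
Consistent faults: {U1 stuck-at-0, U2 stuck-at-0, U3 stuck-at-0, U5 stuck-at-0, U6 stuck-at-1, U7 stuck-at-0, U8 stuck-at-0, U9 stuck-at-1} — 8 in all.

8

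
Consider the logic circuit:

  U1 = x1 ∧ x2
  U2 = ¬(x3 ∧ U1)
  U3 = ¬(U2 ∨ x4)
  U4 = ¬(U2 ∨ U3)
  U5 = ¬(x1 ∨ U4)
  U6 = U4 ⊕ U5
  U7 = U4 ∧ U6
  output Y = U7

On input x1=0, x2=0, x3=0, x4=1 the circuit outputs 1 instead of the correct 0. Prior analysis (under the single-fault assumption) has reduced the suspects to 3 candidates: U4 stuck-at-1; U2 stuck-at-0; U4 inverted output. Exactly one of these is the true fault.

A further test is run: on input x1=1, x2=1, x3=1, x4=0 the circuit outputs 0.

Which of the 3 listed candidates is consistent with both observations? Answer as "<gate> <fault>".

Evaluate each candidate on input x1=1, x2=1, x3=1, x4=0:
  U4 stuck-at-1: U1=1, U2=0, U3=1, U4=1 [stuck-at-1], U5=0, U6=1, U7=1 → 1 — eliminated
  U2 stuck-at-0: U1=1, U2=0 [stuck-at-0], U3=1, U4=0, U5=0, U6=0, U7=0 → 0 — matches
  U4 inverted output: U1=1, U2=0, U3=1, U4=1 [inverted output], U5=0, U6=1, U7=1 → 1 — eliminated
Only U2 stuck-at-0 reproduces the observed 0.

U2 stuck-at-0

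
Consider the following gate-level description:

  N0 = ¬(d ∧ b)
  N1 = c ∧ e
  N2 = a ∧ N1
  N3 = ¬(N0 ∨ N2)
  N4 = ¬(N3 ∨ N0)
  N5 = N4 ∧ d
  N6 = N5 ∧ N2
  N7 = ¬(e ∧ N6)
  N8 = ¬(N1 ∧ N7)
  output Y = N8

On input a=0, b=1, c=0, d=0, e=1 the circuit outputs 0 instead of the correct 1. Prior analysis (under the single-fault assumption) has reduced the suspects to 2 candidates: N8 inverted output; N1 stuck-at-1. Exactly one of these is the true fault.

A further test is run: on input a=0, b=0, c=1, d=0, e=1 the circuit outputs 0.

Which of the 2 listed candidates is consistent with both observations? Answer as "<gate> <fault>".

N1 stuck-at-1

Evaluate each candidate on input a=0, b=0, c=1, d=0, e=1:
  N8 inverted output: N0=1, N1=1, N2=0, N3=0, N4=0, N5=0, N6=0, N7=1, N8=1 [inverted output] → 1 — eliminated
  N1 stuck-at-1: N0=1, N1=1 [stuck-at-1], N2=0, N3=0, N4=0, N5=0, N6=0, N7=1, N8=0 → 0 — matches
Only N1 stuck-at-1 reproduces the observed 0.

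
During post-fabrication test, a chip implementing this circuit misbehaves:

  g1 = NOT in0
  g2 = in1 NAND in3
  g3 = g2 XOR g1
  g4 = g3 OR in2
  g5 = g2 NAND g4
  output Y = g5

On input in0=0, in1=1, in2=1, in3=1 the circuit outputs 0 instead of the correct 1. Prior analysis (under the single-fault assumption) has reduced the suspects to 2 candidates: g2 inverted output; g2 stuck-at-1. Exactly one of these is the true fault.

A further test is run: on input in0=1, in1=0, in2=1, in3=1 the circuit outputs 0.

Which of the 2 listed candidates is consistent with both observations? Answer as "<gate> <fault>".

Evaluate each candidate on input in0=1, in1=0, in2=1, in3=1:
  g2 inverted output: g1=0, g2=0 [inverted output], g3=0, g4=1, g5=1 → 1 — eliminated
  g2 stuck-at-1: g1=0, g2=1 [stuck-at-1], g3=1, g4=1, g5=0 → 0 — matches
Only g2 stuck-at-1 reproduces the observed 0.

g2 stuck-at-1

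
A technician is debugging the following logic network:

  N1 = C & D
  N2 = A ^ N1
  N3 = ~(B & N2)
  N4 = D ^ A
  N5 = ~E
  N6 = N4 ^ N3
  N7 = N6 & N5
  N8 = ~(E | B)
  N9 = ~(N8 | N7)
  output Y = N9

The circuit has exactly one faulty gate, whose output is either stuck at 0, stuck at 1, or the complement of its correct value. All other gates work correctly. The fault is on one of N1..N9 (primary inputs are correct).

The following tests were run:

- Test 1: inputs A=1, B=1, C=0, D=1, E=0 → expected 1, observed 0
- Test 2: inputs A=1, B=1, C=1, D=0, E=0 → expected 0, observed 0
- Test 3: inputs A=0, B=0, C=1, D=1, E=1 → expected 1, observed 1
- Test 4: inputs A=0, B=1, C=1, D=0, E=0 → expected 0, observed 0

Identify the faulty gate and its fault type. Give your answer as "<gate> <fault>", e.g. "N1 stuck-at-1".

Fault-free values for test 1 (A=1, B=1, C=0, D=1, E=0): N1=0, N2=1, N3=0, N4=0, N5=1, N6=0, N7=0, N8=0, N9=1, giving Y=1. Observed 0.
Test 1: faults giving observed 0 are {N1 stuck-at-1, N1 inverted output, N2 stuck-at-0, N2 inverted output, N3 stuck-at-1, N3 inverted output, N4 stuck-at-1, N4 inverted output, N6 stuck-at-1, N6 inverted output, N7 stuck-at-1, N7 inverted output, N8 stuck-at-1, N8 inverted output, N9 stuck-at-0, N9 inverted output}.
Test 2 (A=1, B=1, C=1, D=0, E=0): fault-free N1=0, N2=1, N3=0, N4=1, N5=1, N6=1, N7=1, N8=0, N9=0 → 0; observed 0. Eliminates N1 stuck-at-1, N1 inverted output, N2 stuck-at-0, N2 inverted output, N3 stuck-at-1, N3 inverted output, N4 inverted output, N6 inverted output, N7 inverted output, N9 inverted output.
Test 3 (A=0, B=0, C=1, D=1, E=1): fault-free N1=1, N2=1, N3=1, N4=1, N5=0, N6=0, N7=0, N8=0, N9=1 → 1; observed 1. Eliminates N7 stuck-at-1, N8 stuck-at-1, N8 inverted output, N9 stuck-at-0.
Test 4 (A=0, B=1, C=1, D=0, E=0): fault-free N1=0, N2=0, N3=1, N4=0, N5=1, N6=1, N7=1, N8=0, N9=0 → 0; observed 0. Eliminates N4 stuck-at-1.
Only N6 stuck-at-1 is consistent with every test.

N6 stuck-at-1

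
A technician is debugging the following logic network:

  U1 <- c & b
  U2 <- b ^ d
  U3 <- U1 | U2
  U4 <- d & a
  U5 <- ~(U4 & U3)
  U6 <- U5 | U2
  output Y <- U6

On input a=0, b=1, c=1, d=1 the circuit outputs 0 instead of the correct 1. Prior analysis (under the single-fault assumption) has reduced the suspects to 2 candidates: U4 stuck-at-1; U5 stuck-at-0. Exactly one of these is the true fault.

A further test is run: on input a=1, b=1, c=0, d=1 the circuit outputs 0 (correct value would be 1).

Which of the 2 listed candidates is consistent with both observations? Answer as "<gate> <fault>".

U5 stuck-at-0

Evaluate each candidate on input a=1, b=1, c=0, d=1:
  U4 stuck-at-1: U1=0, U2=0, U3=0, U4=1 [stuck-at-1], U5=1, U6=1 → 1 — eliminated
  U5 stuck-at-0: U1=0, U2=0, U3=0, U4=1, U5=0 [stuck-at-0], U6=0 → 0 — matches
Only U5 stuck-at-0 reproduces the observed 0.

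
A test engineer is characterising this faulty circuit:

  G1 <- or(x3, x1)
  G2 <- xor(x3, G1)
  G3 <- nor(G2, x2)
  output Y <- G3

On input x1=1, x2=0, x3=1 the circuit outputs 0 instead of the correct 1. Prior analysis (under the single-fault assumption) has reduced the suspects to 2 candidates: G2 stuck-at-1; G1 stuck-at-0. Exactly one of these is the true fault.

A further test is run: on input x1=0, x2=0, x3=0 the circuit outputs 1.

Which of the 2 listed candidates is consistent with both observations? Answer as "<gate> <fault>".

Evaluate each candidate on input x1=0, x2=0, x3=0:
  G2 stuck-at-1: G1=0, G2=1 [stuck-at-1], G3=0 → 0 — eliminated
  G1 stuck-at-0: G1=0 [stuck-at-0], G2=0, G3=1 → 1 — matches
Only G1 stuck-at-0 reproduces the observed 1.

G1 stuck-at-0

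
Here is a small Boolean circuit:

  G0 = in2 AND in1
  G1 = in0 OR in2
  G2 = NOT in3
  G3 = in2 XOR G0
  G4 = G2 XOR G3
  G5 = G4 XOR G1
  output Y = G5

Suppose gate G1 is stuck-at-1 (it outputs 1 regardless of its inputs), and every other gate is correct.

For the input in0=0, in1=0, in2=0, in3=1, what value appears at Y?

1

Propagate with G1 forced: G0=0, G1=1 [stuck-at-1], G2=0, G3=0, G4=0, G5=1.
So Y = 1. (Without the fault it would be 0.)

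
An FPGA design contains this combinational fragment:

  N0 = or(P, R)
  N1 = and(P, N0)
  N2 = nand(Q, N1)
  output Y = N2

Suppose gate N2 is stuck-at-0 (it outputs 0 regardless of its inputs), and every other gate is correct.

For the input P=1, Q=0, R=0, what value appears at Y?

0

Propagate with N2 forced: N0=1, N1=1, N2=0 [stuck-at-0].
So Y = 0. (Without the fault it would be 1.)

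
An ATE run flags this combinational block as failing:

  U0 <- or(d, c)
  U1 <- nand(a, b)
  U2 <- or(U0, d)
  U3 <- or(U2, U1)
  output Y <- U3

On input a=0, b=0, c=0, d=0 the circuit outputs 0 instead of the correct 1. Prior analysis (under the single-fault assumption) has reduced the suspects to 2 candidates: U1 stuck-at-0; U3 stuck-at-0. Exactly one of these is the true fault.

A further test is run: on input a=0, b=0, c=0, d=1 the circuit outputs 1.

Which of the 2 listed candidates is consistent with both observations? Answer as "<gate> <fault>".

U1 stuck-at-0

Evaluate each candidate on input a=0, b=0, c=0, d=1:
  U1 stuck-at-0: U0=1, U1=0 [stuck-at-0], U2=1, U3=1 → 1 — matches
  U3 stuck-at-0: U0=1, U1=1, U2=1, U3=0 [stuck-at-0] → 0 — eliminated
Only U1 stuck-at-0 reproduces the observed 1.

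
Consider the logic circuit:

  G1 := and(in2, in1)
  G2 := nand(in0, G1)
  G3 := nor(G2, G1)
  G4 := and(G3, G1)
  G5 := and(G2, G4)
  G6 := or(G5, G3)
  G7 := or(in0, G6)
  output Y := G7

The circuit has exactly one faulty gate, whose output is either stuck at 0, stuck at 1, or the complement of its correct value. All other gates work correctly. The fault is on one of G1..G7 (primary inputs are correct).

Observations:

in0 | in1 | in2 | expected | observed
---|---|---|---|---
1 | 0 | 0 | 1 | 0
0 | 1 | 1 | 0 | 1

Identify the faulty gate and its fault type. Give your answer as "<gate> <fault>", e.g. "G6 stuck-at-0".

G7 inverted output

Fault-free values for test 1 (in0=1, in1=0, in2=0): G1=0, G2=1, G3=0, G4=0, G5=0, G6=0, G7=1, giving Y=1. Observed 0.
Test 1: faults giving observed 0 are {G7 stuck-at-0, G7 inverted output}.
Test 2 (in0=0, in1=1, in2=1): fault-free G1=1, G2=1, G3=0, G4=0, G5=0, G6=0, G7=0 → 0; observed 1. Eliminates G7 stuck-at-0.
Only G7 inverted output is consistent with every test.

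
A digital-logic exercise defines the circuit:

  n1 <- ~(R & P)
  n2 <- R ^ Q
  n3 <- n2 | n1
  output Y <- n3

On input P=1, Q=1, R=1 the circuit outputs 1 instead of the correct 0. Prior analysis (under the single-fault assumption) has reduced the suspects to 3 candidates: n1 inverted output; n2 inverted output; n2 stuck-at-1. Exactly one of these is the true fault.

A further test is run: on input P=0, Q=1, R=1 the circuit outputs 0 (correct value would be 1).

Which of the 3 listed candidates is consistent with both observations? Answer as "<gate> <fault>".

Evaluate each candidate on input P=0, Q=1, R=1:
  n1 inverted output: n1=0 [inverted output], n2=0, n3=0 → 0 — matches
  n2 inverted output: n1=1, n2=1 [inverted output], n3=1 → 1 — eliminated
  n2 stuck-at-1: n1=1, n2=1 [stuck-at-1], n3=1 → 1 — eliminated
Only n1 inverted output reproduces the observed 0.

n1 inverted output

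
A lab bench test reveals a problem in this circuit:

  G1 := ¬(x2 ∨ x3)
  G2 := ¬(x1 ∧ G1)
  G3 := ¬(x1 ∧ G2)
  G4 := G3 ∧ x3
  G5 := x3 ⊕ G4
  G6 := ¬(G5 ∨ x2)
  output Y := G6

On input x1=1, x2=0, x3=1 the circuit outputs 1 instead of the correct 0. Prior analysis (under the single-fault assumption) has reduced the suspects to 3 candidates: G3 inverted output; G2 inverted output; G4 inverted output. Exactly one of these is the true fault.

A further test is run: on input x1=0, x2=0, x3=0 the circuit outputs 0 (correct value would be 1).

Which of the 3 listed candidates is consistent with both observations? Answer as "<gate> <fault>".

G4 inverted output

Evaluate each candidate on input x1=0, x2=0, x3=0:
  G3 inverted output: G1=1, G2=1, G3=0 [inverted output], G4=0, G5=0, G6=1 → 1 — eliminated
  G2 inverted output: G1=1, G2=0 [inverted output], G3=1, G4=0, G5=0, G6=1 → 1 — eliminated
  G4 inverted output: G1=1, G2=1, G3=1, G4=1 [inverted output], G5=1, G6=0 → 0 — matches
Only G4 inverted output reproduces the observed 0.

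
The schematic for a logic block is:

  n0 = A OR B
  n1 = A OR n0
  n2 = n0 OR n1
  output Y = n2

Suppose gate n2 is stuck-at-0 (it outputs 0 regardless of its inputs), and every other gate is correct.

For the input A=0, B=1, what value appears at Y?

Propagate with n2 forced: n0=1, n1=1, n2=0 [stuck-at-0].
So Y = 0. (Without the fault it would be 1.)

0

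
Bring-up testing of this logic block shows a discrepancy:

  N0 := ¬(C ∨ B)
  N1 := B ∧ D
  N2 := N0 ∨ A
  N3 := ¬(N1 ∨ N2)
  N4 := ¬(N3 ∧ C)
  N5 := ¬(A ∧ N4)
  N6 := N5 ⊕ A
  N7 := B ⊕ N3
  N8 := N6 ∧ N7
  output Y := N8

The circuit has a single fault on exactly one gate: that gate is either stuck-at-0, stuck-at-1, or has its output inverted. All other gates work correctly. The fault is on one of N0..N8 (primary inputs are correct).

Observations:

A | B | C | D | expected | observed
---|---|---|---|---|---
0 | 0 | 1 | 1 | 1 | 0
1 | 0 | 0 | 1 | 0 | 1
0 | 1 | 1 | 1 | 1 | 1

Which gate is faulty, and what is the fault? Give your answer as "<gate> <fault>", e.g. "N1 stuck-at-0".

N2 inverted output

Fault-free values for test 1 (A=0, B=0, C=1, D=1): N0=0, N1=0, N2=0, N3=1, N4=0, N5=1, N6=1, N7=1, N8=1, giving Y=1. Observed 0.
Test 1: faults giving observed 0 are {N0 stuck-at-1, N0 inverted output, N1 stuck-at-1, N1 inverted output, N2 stuck-at-1, N2 inverted output, N3 stuck-at-0, N3 inverted output, N5 stuck-at-0, N5 inverted output, N6 stuck-at-0, N6 inverted output, N7 stuck-at-0, N7 inverted output, N8 stuck-at-0, N8 inverted output}.
Test 2 (A=1, B=0, C=0, D=1): fault-free N0=1, N1=0, N2=1, N3=0, N4=1, N5=0, N6=1, N7=0, N8=0 → 0; observed 1. Eliminates N0 stuck-at-1, N0 inverted output, N1 stuck-at-1, N1 inverted output, N2 stuck-at-1, N3 stuck-at-0, N5 stuck-at-0, N5 inverted output, N6 stuck-at-0, N6 inverted output, N7 stuck-at-0, N8 stuck-at-0.
Test 3 (A=0, B=1, C=1, D=1): fault-free N0=0, N1=1, N2=0, N3=0, N4=1, N5=1, N6=1, N7=1, N8=1 → 1; observed 1. Eliminates N3 inverted output, N7 inverted output, N8 inverted output.
Only N2 inverted output is consistent with every test.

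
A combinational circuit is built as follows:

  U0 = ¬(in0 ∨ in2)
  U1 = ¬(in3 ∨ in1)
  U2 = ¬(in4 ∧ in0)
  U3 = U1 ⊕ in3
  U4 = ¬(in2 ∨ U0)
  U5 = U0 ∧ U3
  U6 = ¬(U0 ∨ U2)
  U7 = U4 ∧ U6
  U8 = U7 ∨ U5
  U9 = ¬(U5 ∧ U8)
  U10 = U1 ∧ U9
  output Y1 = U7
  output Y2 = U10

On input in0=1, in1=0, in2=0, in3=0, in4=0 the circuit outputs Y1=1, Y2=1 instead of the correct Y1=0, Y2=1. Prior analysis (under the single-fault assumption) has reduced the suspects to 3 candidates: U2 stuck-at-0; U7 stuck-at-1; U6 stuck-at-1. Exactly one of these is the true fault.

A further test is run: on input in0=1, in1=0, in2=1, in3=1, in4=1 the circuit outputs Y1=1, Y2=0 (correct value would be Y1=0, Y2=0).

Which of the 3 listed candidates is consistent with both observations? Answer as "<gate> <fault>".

U7 stuck-at-1

Evaluate each candidate on input in0=1, in1=0, in2=1, in3=1, in4=1:
  U2 stuck-at-0: U0=0, U1=0, U2=0 [stuck-at-0], U3=1, U4=0, U5=0, U6=1, U7=0, U8=0, U9=1, U10=0 → Y1=0, Y2=0 — eliminated
  U7 stuck-at-1: U0=0, U1=0, U2=0, U3=1, U4=0, U5=0, U6=1, U7=1 [stuck-at-1], U8=1, U9=1, U10=0 → Y1=1, Y2=0 — matches
  U6 stuck-at-1: U0=0, U1=0, U2=0, U3=1, U4=0, U5=0, U6=1 [stuck-at-1], U7=0, U8=0, U9=1, U10=0 → Y1=0, Y2=0 — eliminated
Only U7 stuck-at-1 reproduces the observed Y1=1, Y2=0.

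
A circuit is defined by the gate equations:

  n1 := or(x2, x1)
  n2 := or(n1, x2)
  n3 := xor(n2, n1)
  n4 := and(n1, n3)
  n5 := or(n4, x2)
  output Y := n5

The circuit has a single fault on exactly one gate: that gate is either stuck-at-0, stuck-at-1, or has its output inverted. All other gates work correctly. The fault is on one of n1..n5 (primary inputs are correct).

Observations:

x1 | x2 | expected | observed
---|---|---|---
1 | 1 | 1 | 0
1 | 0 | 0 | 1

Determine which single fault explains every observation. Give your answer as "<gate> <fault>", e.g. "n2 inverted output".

n5 inverted output

Fault-free values for test 1 (x1=1, x2=1): n1=1, n2=1, n3=0, n4=0, n5=1, giving Y=1. Observed 0.
Test 1: faults giving observed 0 are {n5 stuck-at-0, n5 inverted output}.
Test 2 (x1=1, x2=0): fault-free n1=1, n2=1, n3=0, n4=0, n5=0 → 0; observed 1. Eliminates n5 stuck-at-0.
Only n5 inverted output is consistent with every test.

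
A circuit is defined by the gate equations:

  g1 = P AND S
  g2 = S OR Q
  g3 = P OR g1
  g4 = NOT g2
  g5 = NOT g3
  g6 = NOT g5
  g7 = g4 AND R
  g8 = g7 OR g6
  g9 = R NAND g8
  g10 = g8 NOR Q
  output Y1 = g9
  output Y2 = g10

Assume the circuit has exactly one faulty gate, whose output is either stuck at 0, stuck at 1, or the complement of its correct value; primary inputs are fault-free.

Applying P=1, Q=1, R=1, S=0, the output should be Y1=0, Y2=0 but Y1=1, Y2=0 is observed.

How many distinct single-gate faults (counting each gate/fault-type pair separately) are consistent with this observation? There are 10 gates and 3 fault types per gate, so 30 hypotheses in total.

10

Fault-free: g1=0, g2=1, g3=1, g4=0, g5=0, g6=1, g7=0, g8=1, g9=0, g10=0 → Y1=0, Y2=0. Observed Y1=1, Y2=0.
  g1: none of the 3 fault types match ✗
  g2: none of the 3 fault types match ✗
  g3: stuck-at-0, inverted output ✓; others ✗
  g4: none of the 3 fault types match ✗
  g5: stuck-at-1, inverted output ✓; others ✗
  g6: stuck-at-0, inverted output ✓; others ✗
  g7: none of the 3 fault types match ✗
  g8: stuck-at-0, inverted output ✓; others ✗
  g9: stuck-at-1, inverted output ✓; others ✗
  g10: none of the 3 fault types match ✗
Consistent faults: {g3 stuck-at-0, g3 inverted output, g5 stuck-at-1, g5 inverted output, g6 stuck-at-0, g6 inverted output, g8 stuck-at-0, g8 inverted output, g9 stuck-at-1, g9 inverted output} — 10 in all.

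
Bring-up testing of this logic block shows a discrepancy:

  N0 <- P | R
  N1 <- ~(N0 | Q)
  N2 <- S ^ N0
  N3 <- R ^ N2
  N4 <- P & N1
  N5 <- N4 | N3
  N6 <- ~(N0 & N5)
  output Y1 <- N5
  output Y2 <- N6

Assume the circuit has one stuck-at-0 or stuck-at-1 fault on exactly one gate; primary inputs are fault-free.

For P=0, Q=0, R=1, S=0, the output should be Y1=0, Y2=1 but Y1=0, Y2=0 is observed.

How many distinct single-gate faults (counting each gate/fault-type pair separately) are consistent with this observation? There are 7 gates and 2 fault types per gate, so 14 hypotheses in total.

1

Fault-free: N0=1, N1=0, N2=1, N3=0, N4=0, N5=0, N6=1 → Y1=0, Y2=1. Observed Y1=0, Y2=0.
  N0 stuck-at-0: output Y1=1, Y2=1 ✗
  N0 stuck-at-1: output Y1=0, Y2=1 ✗
  N1 stuck-at-0: output Y1=0, Y2=1 ✗
  N1 stuck-at-1: output Y1=0, Y2=1 ✗
  N2 stuck-at-0: output Y1=1, Y2=0 ✗
  N2 stuck-at-1: output Y1=0, Y2=1 ✗
  N3 stuck-at-0: output Y1=0, Y2=1 ✗
  N3 stuck-at-1: output Y1=1, Y2=0 ✗
  N4 stuck-at-0: output Y1=0, Y2=1 ✗
  N4 stuck-at-1: output Y1=1, Y2=0 ✗
  N5 stuck-at-0: output Y1=0, Y2=1 ✗
  N5 stuck-at-1: output Y1=1, Y2=0 ✗
  N6 stuck-at-0: output Y1=0, Y2=0 ✓
  N6 stuck-at-1: output Y1=0, Y2=1 ✗
Consistent faults: {N6 stuck-at-0} — 1 in all.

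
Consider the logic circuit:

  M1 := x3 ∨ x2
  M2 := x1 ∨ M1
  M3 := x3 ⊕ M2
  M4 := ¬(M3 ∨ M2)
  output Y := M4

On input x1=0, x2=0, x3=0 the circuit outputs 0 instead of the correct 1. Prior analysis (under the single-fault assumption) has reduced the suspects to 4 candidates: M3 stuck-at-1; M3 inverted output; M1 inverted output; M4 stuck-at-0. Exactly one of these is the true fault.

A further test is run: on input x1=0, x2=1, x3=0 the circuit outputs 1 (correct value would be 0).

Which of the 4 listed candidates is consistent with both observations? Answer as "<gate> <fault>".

M1 inverted output

Evaluate each candidate on input x1=0, x2=1, x3=0:
  M3 stuck-at-1: M1=1, M2=1, M3=1 [stuck-at-1], M4=0 → 0 — eliminated
  M3 inverted output: M1=1, M2=1, M3=0 [inverted output], M4=0 → 0 — eliminated
  M1 inverted output: M1=0 [inverted output], M2=0, M3=0, M4=1 → 1 — matches
  M4 stuck-at-0: M1=1, M2=1, M3=1, M4=0 [stuck-at-0] → 0 — eliminated
Only M1 inverted output reproduces the observed 1.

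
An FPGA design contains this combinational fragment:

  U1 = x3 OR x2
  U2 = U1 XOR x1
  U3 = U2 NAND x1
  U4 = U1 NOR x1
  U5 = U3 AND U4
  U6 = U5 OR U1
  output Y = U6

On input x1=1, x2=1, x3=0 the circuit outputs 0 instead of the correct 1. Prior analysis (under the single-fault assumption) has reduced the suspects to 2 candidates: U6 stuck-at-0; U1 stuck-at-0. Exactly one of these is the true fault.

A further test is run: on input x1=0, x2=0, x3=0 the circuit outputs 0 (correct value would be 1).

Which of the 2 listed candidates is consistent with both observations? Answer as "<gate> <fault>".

U6 stuck-at-0

Evaluate each candidate on input x1=0, x2=0, x3=0:
  U6 stuck-at-0: U1=0, U2=0, U3=1, U4=1, U5=1, U6=0 [stuck-at-0] → 0 — matches
  U1 stuck-at-0: U1=0 [stuck-at-0], U2=0, U3=1, U4=1, U5=1, U6=1 → 1 — eliminated
Only U6 stuck-at-0 reproduces the observed 0.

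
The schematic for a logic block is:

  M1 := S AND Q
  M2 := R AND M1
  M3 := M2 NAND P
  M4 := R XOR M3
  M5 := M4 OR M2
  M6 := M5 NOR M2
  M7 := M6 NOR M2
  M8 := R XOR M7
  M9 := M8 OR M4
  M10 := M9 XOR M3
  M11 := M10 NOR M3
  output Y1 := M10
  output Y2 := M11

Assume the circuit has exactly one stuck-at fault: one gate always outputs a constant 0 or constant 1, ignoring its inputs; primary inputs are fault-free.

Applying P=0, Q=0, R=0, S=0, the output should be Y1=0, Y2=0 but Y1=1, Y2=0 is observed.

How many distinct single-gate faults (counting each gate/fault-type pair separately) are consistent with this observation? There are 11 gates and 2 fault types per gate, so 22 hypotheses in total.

3

Fault-free: M1=0, M2=0, M3=1, M4=1, M5=1, M6=0, M7=1, M8=1, M9=1, M10=0, M11=0 → Y1=0, Y2=0. Observed Y1=1, Y2=0.
  M1: none of the 2 fault types match ✗
  M2: none of the 2 fault types match ✗
  M3: none of the 2 fault types match ✗
  M4: stuck-at-0 ✓; others ✗
  M5: none of the 2 fault types match ✗
  M6: none of the 2 fault types match ✗
  M7: none of the 2 fault types match ✗
  M8: none of the 2 fault types match ✗
  M9: stuck-at-0 ✓; others ✗
  M10: stuck-at-1 ✓; others ✗
  M11: none of the 2 fault types match ✗
Consistent faults: {M4 stuck-at-0, M9 stuck-at-0, M10 stuck-at-1} — 3 in all.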